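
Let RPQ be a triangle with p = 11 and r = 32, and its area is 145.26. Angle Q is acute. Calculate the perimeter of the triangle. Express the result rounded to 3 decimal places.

From area = ½·r·p·sin Q, we get sin Q = 2·area/(r·p) ≈ 0.82534.
Taking the acute solution, ∠Q ≈ 55.62°.
Law of cosines then gives q ≈ 27.34.
Perimeter = 32 + 11 + 27.34 = 70.34.

perimeter ≈ 70.340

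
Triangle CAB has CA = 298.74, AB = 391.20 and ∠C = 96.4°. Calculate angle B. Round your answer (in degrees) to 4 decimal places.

Law of sines: sin B = CA·sin C/AB ≈ 0.75889.
Since AB ≥ CA, only the acute value applies: ∠B ≈ 49.37°.
Then ∠A = 180° − ∠C − ∠B ≈ 34.23°.

∠B ≈ 49.3665°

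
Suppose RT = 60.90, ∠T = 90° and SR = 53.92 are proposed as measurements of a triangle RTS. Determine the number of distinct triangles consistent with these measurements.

0

RT·sin T = 60.90·sin(90°) ≈ 60.9.
Since ∠T is not acute, a triangle exists only if SR > RT; here SR ≤ RT, so there is no triangle.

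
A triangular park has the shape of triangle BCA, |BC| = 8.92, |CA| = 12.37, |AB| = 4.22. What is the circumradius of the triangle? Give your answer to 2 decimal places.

R ≈ 9.18

By the law of cosines, cos B = (|AB|² + |BC|² − |CA|²) / (2·|AB|·|BC|) ≈ -0.73909, so ∠B ≈ 137.65°.
Circumradius = |CA|/(2 sin B) ≈ 9.1819.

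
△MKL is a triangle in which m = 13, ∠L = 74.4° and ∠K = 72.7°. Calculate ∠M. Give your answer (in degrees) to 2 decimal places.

32.90

The third angle is ∠M = 180° − ∠K − ∠L = 32.90°.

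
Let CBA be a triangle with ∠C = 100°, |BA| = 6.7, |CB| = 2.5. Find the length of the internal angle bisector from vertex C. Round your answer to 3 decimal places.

t_C ≈ 2.246

Law of sines: sin A = |CB|·sin C/|BA| ≈ 0.36747.
Since |BA| ≥ |CB|, only the acute value applies: ∠A ≈ 21.56°.
Then ∠B = 180° − ∠C − ∠A ≈ 58.44°.
Law of sines gives |AC| = |BA|·sin B/sin C ≈ 5.7971.
The bisector from C has length 2·|AC|·|CB|·cos(∠C/2)/(|AC|+|CB|) ≈ 2.2455.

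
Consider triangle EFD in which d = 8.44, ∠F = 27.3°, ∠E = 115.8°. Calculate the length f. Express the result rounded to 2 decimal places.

The third angle is ∠D = 180° − ∠E − ∠F = 36.90°.
Law of sines: f = d·sin F/sin D ≈ 6.4472.

6.45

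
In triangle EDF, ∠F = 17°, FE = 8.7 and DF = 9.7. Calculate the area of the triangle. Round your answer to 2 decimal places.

Area = ½·DF·FE·sin F ≈ 12.337.

12.34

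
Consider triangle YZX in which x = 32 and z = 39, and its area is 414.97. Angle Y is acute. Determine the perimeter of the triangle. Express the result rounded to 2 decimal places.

97.09

From area = ½·z·x·sin Y, we get sin Y = 2·area/(z·x) ≈ 0.66502.
Taking the acute solution, ∠Y ≈ 41.68°.
Law of cosines then gives y ≈ 26.094.
Perimeter = 26.094 + 39 + 32 = 97.094.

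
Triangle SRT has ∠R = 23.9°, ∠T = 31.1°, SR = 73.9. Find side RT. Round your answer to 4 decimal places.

The third angle is ∠S = 180° − ∠R − ∠T = 125.00°.
Law of sines: RT = SR·sin S/sin T ≈ 117.2.

117.1954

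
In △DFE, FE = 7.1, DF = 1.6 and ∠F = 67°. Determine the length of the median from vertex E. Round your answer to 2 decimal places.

6.83

By the law of cosines, ED² = DF² + FE² − 2·DF·FE·cos F = 44.093, so ED ≈ 6.6402.
Median from E: ½√(2·FE² + 2·ED² − DF²) ≈ 6.8272.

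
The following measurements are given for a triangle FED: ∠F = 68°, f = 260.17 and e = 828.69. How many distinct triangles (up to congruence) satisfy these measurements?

0

e·sin F = 828.69·sin(68°) ≈ 768.3.
Since f = 260.17 < 768.3 = e sin F, no triangle exists.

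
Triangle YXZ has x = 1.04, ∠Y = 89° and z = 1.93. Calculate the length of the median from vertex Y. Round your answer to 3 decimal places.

m_Y ≈ 1.104

By the law of cosines, y² = x² + z² − 2·x·z·cos Y = 4.7364, so y ≈ 2.1763.
Median from Y: ½√(2·x² + 2·z² − y²) ≈ 1.1041.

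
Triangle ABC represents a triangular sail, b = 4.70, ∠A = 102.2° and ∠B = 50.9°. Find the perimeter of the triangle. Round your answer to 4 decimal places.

perimeter ≈ 13.3597

The third angle is ∠C = 180° − ∠A − ∠B = 26.90°.
Law of sines: a = b·sin A/sin B ≈ 5.9196.
Law of sines: c = b·sin C/sin B ≈ 2.7401.
Semiperimeter s = (5.9196+4.7+2.7401)/2 = 6.6798.
Perimeter = 5.9196 + 4.7 + 2.7401 = 13.36.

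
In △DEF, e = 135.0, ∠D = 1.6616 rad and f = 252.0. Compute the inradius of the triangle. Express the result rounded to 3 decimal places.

r ≈ 49.570

By the law of cosines, d² = e² + f² − 2·e·f·cos D = 87899, so d ≈ 296.48.
Area = ½·e·f·sin D ≈ 16940.
Semiperimeter s = (296.48+135+252)/2 = 341.74.
Inradius = area/s = 16940/341.74 ≈ 49.57.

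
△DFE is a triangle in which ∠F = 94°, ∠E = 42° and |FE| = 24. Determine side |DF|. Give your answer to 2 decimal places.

23.12

The third angle is ∠D = 180° − ∠F − ∠E = 44.00°.
Law of sines: |DF| = |FE|·sin E/sin D ≈ 23.118.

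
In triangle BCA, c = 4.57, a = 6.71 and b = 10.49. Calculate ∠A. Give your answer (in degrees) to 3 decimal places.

By the law of cosines, cos A = (b² + c² − a²) / (2·b·c) ≈ 0.89593, so ∠A ≈ 26.37°.

26.371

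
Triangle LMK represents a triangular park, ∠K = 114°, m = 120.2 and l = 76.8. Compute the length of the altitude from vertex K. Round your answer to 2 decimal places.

By the law of cosines, k² = l² + m² − 2·l·m·cos K = 27856, so k ≈ 166.9.
Area = ½·l·m·sin K ≈ 4216.6.
The altitude from K has length 2·area/k ≈ 50.529.

50.53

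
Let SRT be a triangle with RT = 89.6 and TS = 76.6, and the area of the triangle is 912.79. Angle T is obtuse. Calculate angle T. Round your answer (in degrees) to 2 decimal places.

164.57

From area = ½·RT·TS·sin T, we get sin T = 2·area/(RT·TS) ≈ 0.26599.
Taking the obtuse solution, ∠T ≈ 164.57°.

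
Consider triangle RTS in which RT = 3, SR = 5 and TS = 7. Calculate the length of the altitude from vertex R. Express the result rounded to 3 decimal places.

h_R ≈ 1.856

Semiperimeter s = (7 + 5 + 3)/2 = 7.5.
Heron's formula: area = √(7.5·0.5·2.5·4.5) ≈ 6.4952.
The altitude from R has length 2·area/TS ≈ 1.8558.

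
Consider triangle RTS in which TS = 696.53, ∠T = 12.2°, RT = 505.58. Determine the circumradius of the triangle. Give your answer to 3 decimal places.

By the law of cosines, SR² = RT² + TS² − 2·RT·TS·cos T = 52368, so SR ≈ 228.84.
Area = ½·RT·TS·sin T ≈ 37209.
Circumradius = SR/(2 sin T) ≈ 541.44.

541.443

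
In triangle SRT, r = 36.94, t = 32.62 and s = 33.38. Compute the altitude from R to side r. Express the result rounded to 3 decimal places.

Semiperimeter p = (33.38 + 36.94 + 32.62)/2 = 51.47.
Heron's formula: area = √(51.47·18.09·14.53·18.85) ≈ 504.99.
The altitude from R has length 2·area/r ≈ 27.341.

h_R ≈ 27.341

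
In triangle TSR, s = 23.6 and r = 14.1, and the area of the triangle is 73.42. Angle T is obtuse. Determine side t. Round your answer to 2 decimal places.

From area = ½·s·r·sin T, we get sin T = 2·area/(s·r) ≈ 0.44128.
Taking the obtuse solution, ∠T ≈ 153.81°.
Law of cosines then gives t ≈ 36.783.

36.78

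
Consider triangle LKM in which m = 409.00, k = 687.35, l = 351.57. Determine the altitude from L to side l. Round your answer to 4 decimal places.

Semiperimeter s = (351.57 + 687.35 + 409)/2 = 723.96.
Heron's formula: area = √(723.96·372.39·36.61·314.96) ≈ 55755.
The altitude from L has length 2·area/l ≈ 317.18.

h_L ≈ 317.1773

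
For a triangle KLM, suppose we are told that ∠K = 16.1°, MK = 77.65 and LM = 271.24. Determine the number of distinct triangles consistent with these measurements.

MK·sin K = 77.65·sin(16.1°) ≈ 21.53.
Since LM ≥ MK, exactly one triangle exists.

1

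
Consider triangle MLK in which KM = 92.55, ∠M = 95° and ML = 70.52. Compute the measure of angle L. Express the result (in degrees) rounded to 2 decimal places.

∠L ≈ 49.56°

By the law of cosines, LK² = KM² + ML² − 2·KM·ML·cos M = 14676, so LK ≈ 121.15.
Law of cosines again: cos L = (ML² + LK² − KM²)/(2·ML·LK) ≈ 0.64869, so ∠L ≈ 49.56°.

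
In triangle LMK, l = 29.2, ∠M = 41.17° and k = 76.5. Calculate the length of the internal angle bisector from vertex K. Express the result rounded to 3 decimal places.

By the law of cosines, m² = k² + l² − 2·k·l·cos M = 3341.9, so m ≈ 57.809.
Law of cosines again: cos K = (l² + m² − k²)/(2·l·m) ≈ -0.49103, so ∠K ≈ 119.41°.
The bisector from K has length 2·l·m·cos(∠K/2)/(l+m) ≈ 19.574.

t_K ≈ 19.574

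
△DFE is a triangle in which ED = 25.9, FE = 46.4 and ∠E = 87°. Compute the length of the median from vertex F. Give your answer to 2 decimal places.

By the law of cosines, DF² = FE² + ED² − 2·FE·ED·cos E = 2698, so DF ≈ 51.942.
Median from F: ½√(2·DF² + 2·FE² − ED²) ≈ 47.516.

m_F ≈ 47.52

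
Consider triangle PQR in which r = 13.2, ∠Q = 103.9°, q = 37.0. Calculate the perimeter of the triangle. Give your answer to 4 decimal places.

Law of sines: sin R = r·sin Q/q ≈ 0.34631.
Since q ≥ r, only the acute value applies: ∠R ≈ 20.26°.
Then ∠P = 180° − ∠Q − ∠R ≈ 55.84°.
Law of sines gives p = q·sin P/sin Q ≈ 31.539.
Semiperimeter s = (31.539+37+13.2)/2 = 40.87.
Perimeter = 31.539 + 37 + 13.2 = 81.739.

perimeter ≈ 81.7394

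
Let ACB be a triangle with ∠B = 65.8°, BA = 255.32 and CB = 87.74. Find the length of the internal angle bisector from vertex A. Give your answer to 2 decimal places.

By the law of cosines, AC² = CB² + BA² − 2·CB·BA·cos B = 54521, so AC ≈ 233.5.
Law of cosines again: cos A = (BA² + AC² − CB²)/(2·BA·AC) ≈ 0.93943, so ∠A ≈ 20.04°.
The bisector from A has length 2·BA·AC·cos(∠A/2)/(BA+AC) ≈ 240.2.

240.20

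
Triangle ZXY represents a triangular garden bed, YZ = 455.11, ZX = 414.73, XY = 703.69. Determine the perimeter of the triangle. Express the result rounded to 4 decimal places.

Perimeter = 703.69 + 455.11 + 414.73 = 1573.5.

perimeter ≈ 1573.5300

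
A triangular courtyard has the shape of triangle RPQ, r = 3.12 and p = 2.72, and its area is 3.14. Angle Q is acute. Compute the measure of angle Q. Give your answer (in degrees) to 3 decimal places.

From area = ½·r·p·sin Q, we get sin Q = 2·area/(r·p) ≈ 0.74001.
Taking the acute solution, ∠Q ≈ 47.73°.

∠Q ≈ 47.732°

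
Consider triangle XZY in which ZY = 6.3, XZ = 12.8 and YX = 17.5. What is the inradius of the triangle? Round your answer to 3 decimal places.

r ≈ 1.699

Semiperimeter s = (6.3 + 17.5 + 12.8)/2 = 18.3.
Heron's formula: area = √(18.3·12·0.8·5.5) ≈ 31.084.
Inradius = area/s = 31.084/18.3 ≈ 1.6986.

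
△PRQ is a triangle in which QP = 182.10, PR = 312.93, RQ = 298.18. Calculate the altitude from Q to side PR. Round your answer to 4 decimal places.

Semiperimeter s = (298.18 + 182.1 + 312.93)/2 = 396.61.
Heron's formula: area = √(396.61·98.425·214.51·83.675) ≈ 26470.
The altitude from Q has length 2·area/PR ≈ 169.17.

169.1730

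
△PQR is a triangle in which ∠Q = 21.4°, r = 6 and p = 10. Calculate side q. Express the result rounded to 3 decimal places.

By the law of cosines, q² = r² + p² − 2·r·p·cos Q = 24.273, so q ≈ 4.9268.

4.927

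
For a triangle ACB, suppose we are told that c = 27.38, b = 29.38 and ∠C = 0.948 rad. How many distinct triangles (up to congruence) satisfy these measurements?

2

b·sin C = 29.38·sin(0.948 rad) ≈ 23.86.
Since b sin C < c < b (23.86 < 27.38 < 29.38), two triangles exist.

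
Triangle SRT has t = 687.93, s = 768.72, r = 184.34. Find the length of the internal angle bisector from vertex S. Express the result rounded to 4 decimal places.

By the law of cosines, cos S = (r² + t² − s²) / (2·r·t) ≈ -0.33002, so ∠S ≈ 109.27°.
The bisector from S has length 2·r·t·cos(∠S/2)/(r+t) ≈ 168.29.

t_S ≈ 168.2903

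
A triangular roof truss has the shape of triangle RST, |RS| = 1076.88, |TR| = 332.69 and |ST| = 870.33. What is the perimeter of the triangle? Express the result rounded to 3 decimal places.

Perimeter = 870.33 + 332.69 + 1076.9 = 2279.9.

2279.900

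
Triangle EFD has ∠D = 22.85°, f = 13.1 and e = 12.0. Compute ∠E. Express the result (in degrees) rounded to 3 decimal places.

By the law of cosines, d² = e² + f² − 2·e·f·cos D = 25.883, so d ≈ 5.0875.
Law of cosines again: cos E = (f² + d² − e²)/(2·f·d) ≈ 0.40132, so ∠E ≈ 66.34°.

66.339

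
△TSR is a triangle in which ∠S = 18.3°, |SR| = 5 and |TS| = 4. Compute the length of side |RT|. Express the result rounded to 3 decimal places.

1.739

By the law of cosines, |RT|² = |TS|² + |SR|² − 2·|TS|·|SR|·cos S = 3.023, so |RT| ≈ 1.7387.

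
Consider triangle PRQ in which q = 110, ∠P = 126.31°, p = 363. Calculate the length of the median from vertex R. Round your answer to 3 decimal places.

m_R ≈ 226.628

Law of sines: sin Q = q·sin P/p ≈ 0.24419.
Since p ≥ q, only the acute value applies: ∠Q ≈ 14.13°.
Then ∠R = 180° − ∠P − ∠Q ≈ 39.56°.
Law of sines gives r = p·sin R/sin P ≈ 286.87.
Median from R: ½√(2·q² + 2·p² − r²) ≈ 226.63.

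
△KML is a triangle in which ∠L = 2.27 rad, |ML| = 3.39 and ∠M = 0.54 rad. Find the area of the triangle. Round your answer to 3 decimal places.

area ≈ 6.945

The third angle is ∠K = π − ∠M − ∠L = 0.332 rad.
Law of sines: |LK| = |ML|·sin M/sin K ≈ 5.3538.
Law of sines: |KM| = |ML|·sin L/sin K ≈ 7.9698.
Area = ½·|ML|·|LK|·sin L ≈ 6.9453.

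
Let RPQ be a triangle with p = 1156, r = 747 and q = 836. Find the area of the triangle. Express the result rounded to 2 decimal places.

area ≈ 311613.92

Semiperimeter s = (747 + 1156 + 836)/2 = 1369.5.
Heron's formula: area = √(1369.5·622.5·213.5·533.5) ≈ 3.1161e+05.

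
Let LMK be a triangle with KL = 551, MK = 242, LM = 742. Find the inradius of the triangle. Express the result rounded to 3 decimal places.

Semiperimeter s = (242 + 551 + 742)/2 = 767.5.
Heron's formula: area = √(767.5·525.5·216.5·25.5) ≈ 47187.
Inradius = area/s = 47187/767.5 ≈ 61.482.

61.482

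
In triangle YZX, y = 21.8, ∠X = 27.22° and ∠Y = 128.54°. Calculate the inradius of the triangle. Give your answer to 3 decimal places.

r ≈ 2.481

The third angle is ∠Z = 180° − ∠X − ∠Y = 24.24°.
Law of sines: z = y·sin Z/sin Y ≈ 11.443.
Law of sines: x = y·sin X/sin Y ≈ 12.748.
Area = ½·y·z·sin X ≈ 57.051.
Semiperimeter s = (21.8+11.443+12.748)/2 = 22.996.
Inradius = area/s = 57.051/22.996 ≈ 2.4809.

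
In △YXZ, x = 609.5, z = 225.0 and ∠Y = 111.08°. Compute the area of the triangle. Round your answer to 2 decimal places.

Area = ½·x·z·sin Y ≈ 63980.

area ≈ 63980.07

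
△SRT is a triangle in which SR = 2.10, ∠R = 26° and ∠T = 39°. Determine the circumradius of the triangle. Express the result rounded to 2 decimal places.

1.67

The third angle is ∠S = 180° − ∠R − ∠T = 115.00°.
Law of sines: RT = SR·sin S/sin T ≈ 3.0243.
Law of sines: TS = SR·sin R/sin T ≈ 1.4628.
Circumradius = SR/(2 sin T) ≈ 1.6685.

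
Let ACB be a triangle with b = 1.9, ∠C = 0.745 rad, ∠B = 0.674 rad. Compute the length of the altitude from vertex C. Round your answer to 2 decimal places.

h_C ≈ 1.88

The third angle is ∠A = π − ∠C − ∠B = 1.723 rad.
Law of sines: a = b·sin A/sin B ≈ 3.0093.
Law of sines: c = b·sin C/sin B ≈ 2.064.
Area = ½·b·a·sin C ≈ 1.9382.
The altitude from C has length 2·area/c ≈ 1.8782.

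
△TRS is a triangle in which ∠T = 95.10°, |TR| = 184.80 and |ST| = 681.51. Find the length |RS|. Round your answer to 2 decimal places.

721.80

By the law of cosines, |RS|² = |ST|² + |TR|² − 2·|ST|·|TR|·cos T = 5.21e+05, so |RS| ≈ 721.8.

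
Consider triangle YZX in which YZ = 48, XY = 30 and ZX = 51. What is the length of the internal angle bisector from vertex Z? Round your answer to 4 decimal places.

By the law of cosines, cos Z = (YZ² + ZX² − XY²) / (2·YZ·ZX) ≈ 0.81801, so ∠Z ≈ 35.11°.
The bisector from Z has length 2·YZ·ZX·cos(∠Z/2)/(YZ+ZX) ≈ 47.151.

t_Z ≈ 47.1509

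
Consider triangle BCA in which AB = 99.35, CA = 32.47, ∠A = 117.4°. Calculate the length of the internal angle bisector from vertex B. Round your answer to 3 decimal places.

107.000

By the law of cosines, BC² = CA² + AB² − 2·CA·AB·cos A = 13894, so BC ≈ 117.87.
Law of cosines again: cos B = (AB² + BC² − CA²)/(2·AB·BC) ≈ 0.96963, so ∠B ≈ 14.16°.
The bisector from B has length 2·AB·BC·cos(∠B/2)/(AB+BC) ≈ 107.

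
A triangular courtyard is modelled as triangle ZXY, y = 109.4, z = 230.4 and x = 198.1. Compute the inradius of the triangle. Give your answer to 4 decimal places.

r ≈ 40.2527

Semiperimeter s = (230.4 + 198.1 + 109.4)/2 = 268.95.
Heron's formula: area = √(268.95·38.55·70.85·159.55) ≈ 10826.
Inradius = area/s = 10826/268.95 ≈ 40.253.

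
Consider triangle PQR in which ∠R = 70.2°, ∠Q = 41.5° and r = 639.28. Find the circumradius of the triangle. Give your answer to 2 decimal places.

339.72

The third angle is ∠P = 180° − ∠Q − ∠R = 68.30°.
Law of sines: p = r·sin P/sin R ≈ 631.3.
Law of sines: q = r·sin Q/sin R ≈ 450.22.
Circumradius = r/(2 sin R) ≈ 339.72.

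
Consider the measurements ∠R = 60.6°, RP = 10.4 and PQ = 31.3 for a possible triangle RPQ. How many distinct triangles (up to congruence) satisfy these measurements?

RP·sin R = 10.4·sin(60.6°) ≈ 9.061.
Since PQ ≥ RP, exactly one triangle exists.

1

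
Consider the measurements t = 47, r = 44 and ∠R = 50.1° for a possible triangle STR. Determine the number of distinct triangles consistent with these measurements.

t·sin R = 47·sin(50.1°) ≈ 36.06.
Since t sin R < r < t (36.06 < 44 < 47), two triangles exist.

2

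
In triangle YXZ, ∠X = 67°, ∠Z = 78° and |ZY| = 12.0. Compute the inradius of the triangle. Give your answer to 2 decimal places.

2.72

The third angle is ∠Y = 180° − ∠X − ∠Z = 35.00°.
Law of sines: |XZ| = |ZY|·sin Y/sin X ≈ 7.4773.
Law of sines: |YX| = |ZY|·sin Z/sin X ≈ 12.751.
Area = ½·|ZY|·|XZ|·sin Z ≈ 43.884.
Semiperimeter s = (7.4773+12+12.751)/2 = 16.114.
Inradius = area/s = 43.884/16.114 ≈ 2.7233.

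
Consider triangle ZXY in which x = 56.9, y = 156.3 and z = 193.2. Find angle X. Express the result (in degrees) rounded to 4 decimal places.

∠X ≈ 14.3181°

By the law of cosines, cos X = (y² + z² − x²) / (2·y·z) ≈ 0.96894, so ∠X ≈ 14.32°.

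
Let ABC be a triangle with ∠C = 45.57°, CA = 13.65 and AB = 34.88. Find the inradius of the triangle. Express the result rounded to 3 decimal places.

Law of sines: sin B = CA·sin C/AB ≈ 0.27946.
Since AB ≥ CA, only the acute value applies: ∠B ≈ 16.23°.
Then ∠A = 180° − ∠C − ∠B ≈ 118.20°.
Law of sines gives BC = AB·sin A/sin C ≈ 43.046.
Area = ½·AB·CA·sin A ≈ 209.8.
Semiperimeter s = (43.046+13.65+34.88)/2 = 45.788.
Inradius = area/s = 209.8/45.788 ≈ 4.5819.

r ≈ 4.582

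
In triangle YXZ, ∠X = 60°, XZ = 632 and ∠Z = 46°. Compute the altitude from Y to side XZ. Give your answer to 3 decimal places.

409.581

The third angle is ∠Y = 180° − ∠X − ∠Z = 74.00°.
Law of sines: ZY = XZ·sin X/sin Y ≈ 569.39.
Law of sines: YX = XZ·sin Z/sin Y ≈ 472.94.
Area = ½·XZ·ZY·sin Z ≈ 1.2943e+05.
The altitude from Y has length 2·area/XZ ≈ 409.58.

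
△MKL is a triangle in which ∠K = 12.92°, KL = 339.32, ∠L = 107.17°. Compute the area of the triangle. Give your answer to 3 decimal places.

The third angle is ∠M = 180° − ∠K − ∠L = 59.91°.
Law of sines: LM = KL·sin K/sin M ≈ 87.685.
Law of sines: MK = KL·sin L/sin M ≈ 374.69.
Area = ½·KL·LM·sin L ≈ 14214.

area ≈ 14213.669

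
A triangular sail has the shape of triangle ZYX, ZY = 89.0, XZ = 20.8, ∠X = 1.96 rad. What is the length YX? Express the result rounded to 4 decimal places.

Law of sines: sin Y = XZ·sin X/ZY ≈ 0.21623.
Since ZY ≥ XZ, only the acute value applies: ∠Y ≈ 0.218 rad.
Then ∠Z = π − ∠X − ∠Y ≈ 0.964 rad.
Law of sines gives YX = ZY·sin Z/sin X ≈ 79.002.

79.0019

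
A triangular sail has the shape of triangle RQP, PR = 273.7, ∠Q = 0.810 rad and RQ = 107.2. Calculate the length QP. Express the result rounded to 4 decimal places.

Law of sines: sin P = RQ·sin Q/PR ≈ 0.28368.
Since PR ≥ RQ, only the acute value applies: ∠P ≈ 0.288 rad.
Then ∠R = π − ∠Q − ∠P ≈ 2.044 rad.
Law of sines gives QP = PR·sin R/sin Q ≈ 336.37.

336.3703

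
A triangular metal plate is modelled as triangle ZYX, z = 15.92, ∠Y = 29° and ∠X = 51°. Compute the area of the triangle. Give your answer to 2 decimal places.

48.48

The third angle is ∠Z = 180° − ∠Y − ∠X = 100.00°.
Law of sines: y = z·sin Y/sin Z ≈ 7.8372.
Law of sines: x = z·sin X/sin Z ≈ 12.563.
Area = ½·z·y·sin X ≈ 48.482.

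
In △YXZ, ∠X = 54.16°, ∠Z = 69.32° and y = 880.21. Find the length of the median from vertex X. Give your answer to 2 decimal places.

The third angle is ∠Y = 180° − ∠X − ∠Z = 56.52°.
Law of sines: x = y·sin X/sin Y ≈ 855.49.
Law of sines: z = y·sin Z/sin Y ≈ 987.31.
Median from X: ½√(2·z² + 2·y² − x²) ≈ 831.75.

m_X ≈ 831.75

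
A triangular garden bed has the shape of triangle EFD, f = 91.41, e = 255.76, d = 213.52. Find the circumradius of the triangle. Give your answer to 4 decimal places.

By the law of cosines, cos E = (f² + d² − e²) / (2·f·d) ≈ -0.29375, so ∠E ≈ 107.08°.
Circumradius = e/(2 sin E) ≈ 133.78.

R ≈ 133.7820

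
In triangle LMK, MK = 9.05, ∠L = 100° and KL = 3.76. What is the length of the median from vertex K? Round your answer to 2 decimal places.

Law of sines: sin M = KL·sin L/MK ≈ 0.40916.
Since MK ≥ KL, only the acute value applies: ∠M ≈ 24.15°.
Then ∠K = 180° − ∠L − ∠M ≈ 55.85°.
Law of sines gives LM = MK·sin K/sin L ≈ 7.6049.
Median from K: ½√(2·MK² + 2·KL² − LM²) ≈ 5.7932.

5.79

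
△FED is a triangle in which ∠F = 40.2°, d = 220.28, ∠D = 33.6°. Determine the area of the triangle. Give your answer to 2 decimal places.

area ≈ 27174.37

The third angle is ∠E = 180° − ∠D − ∠F = 106.20°.
Law of sines: f = d·sin F/sin D ≈ 256.93.
Law of sines: e = d·sin E/sin D ≈ 382.25.
Area = ½·d·f·sin E ≈ 27174.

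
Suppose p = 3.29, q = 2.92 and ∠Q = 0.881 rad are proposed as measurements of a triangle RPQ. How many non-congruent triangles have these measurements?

p·sin Q = 3.29·sin(0.881 rad) ≈ 2.538.
Since p sin Q < q < p (2.538 < 2.92 < 3.29), two triangles exist.

2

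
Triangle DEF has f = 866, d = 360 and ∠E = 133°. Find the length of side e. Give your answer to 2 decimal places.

By the law of cosines, e² = f² + d² − 2·f·d·cos E = 1.3048e+06, so e ≈ 1142.3.

1142.28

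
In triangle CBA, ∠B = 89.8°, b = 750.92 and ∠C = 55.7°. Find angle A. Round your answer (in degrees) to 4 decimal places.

The third angle is ∠A = 180° − ∠C − ∠B = 34.50°.

34.5000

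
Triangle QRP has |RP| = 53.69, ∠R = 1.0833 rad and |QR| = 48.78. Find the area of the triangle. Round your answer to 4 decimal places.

Area = ½·|QR|·|RP|·sin R ≈ 1157.

area ≈ 1156.9534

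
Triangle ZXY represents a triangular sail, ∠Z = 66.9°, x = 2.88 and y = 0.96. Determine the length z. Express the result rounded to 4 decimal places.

By the law of cosines, z² = x² + y² − 2·x·y·cos Z = 7.0465, so z ≈ 2.6545.

2.6545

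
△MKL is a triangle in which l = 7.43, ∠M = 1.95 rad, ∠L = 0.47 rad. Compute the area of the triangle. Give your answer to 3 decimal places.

The third angle is ∠K = π − ∠L − ∠M = 0.722 rad.
Law of sines: m = l·sin M/sin L ≈ 15.24.
Law of sines: k = l·sin K/sin L ≈ 10.837.
Area = ½·l·m·sin K ≈ 37.401.

area ≈ 37.401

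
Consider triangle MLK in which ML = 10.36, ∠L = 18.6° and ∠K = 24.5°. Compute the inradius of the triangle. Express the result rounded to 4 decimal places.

r ≈ 1.5935

The third angle is ∠M = 180° − ∠L − ∠K = 136.90°.
Law of sines: LK = ML·sin M/sin K ≈ 17.07.
Law of sines: KM = ML·sin L/sin K ≈ 7.9683.
Area = ½·ML·LK·sin L ≈ 28.203.
Semiperimeter s = (17.07+7.9683+10.36)/2 = 17.699.
Inradius = area/s = 28.203/17.699 ≈ 1.5935.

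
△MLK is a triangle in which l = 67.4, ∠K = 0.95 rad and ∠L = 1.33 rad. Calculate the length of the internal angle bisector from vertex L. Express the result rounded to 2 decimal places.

The third angle is ∠M = π − ∠L − ∠K = 0.862 rad.
Law of sines: m = l·sin M/sin L ≈ 52.668.
Law of sines: k = l·sin K/sin L ≈ 56.453.
The bisector from L has length 2·k·m·cos(∠L/2)/(k+m) ≈ 42.883.

42.88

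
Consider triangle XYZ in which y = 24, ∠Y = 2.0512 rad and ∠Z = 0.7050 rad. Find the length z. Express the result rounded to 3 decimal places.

17.538

The third angle is ∠X = π − ∠Y − ∠Z = 0.3854 rad.
Law of sines: z = y·sin Z/sin Y ≈ 17.538.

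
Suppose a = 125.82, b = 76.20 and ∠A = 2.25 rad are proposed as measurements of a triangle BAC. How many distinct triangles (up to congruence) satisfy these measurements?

1

b·sin A = 76.20·sin(2.25 rad) ≈ 59.29.
Since ∠A is not acute, a triangle exists only if a > b; here a > b, so there is exactly one triangle.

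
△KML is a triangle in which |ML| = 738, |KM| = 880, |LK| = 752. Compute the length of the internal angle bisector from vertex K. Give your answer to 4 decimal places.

By the law of cosines, cos K = (|LK|² + |KM|² − |ML|²) / (2·|LK|·|KM|) ≈ 0.60087, so ∠K ≈ 0.926 rad.
The bisector from K has length 2·|LK|·|KM|·cos(∠K/2)/(|LK|+|KM|) ≈ 725.56.

t_K ≈ 725.5595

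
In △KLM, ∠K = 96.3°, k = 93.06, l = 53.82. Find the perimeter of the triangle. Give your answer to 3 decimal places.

217.122

Law of sines: sin L = l·sin K/k ≈ 0.57484.
Since k ≥ l, only the acute value applies: ∠L ≈ 35.09°.
Then ∠M = 180° − ∠K − ∠L ≈ 48.61°.
Law of sines gives m = k·sin M/sin K ≈ 70.242.
Semiperimeter s = (93.06+53.82+70.242)/2 = 108.56.
Perimeter = 93.06 + 53.82 + 70.242 = 217.12.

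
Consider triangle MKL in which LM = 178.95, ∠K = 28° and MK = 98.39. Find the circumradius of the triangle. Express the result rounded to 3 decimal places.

R ≈ 190.587

Law of sines: sin L = MK·sin K/LM ≈ 0.25812.
Since LM ≥ MK, only the acute value applies: ∠L ≈ 14.96°.
Then ∠M = 180° − ∠K − ∠L ≈ 137.04°.
Law of sines gives KL = LM·sin M/sin K ≈ 259.76.
Circumradius = LM/(2 sin K) ≈ 190.59.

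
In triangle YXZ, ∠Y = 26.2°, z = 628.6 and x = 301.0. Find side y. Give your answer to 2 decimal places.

382.36

By the law of cosines, y² = x² + z² − 2·x·z·cos Y = 1.462e+05, so y ≈ 382.36.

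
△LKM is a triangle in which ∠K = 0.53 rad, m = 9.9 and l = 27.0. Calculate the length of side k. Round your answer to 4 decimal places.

By the law of cosines, k² = m² + l² − 2·m·l·cos K = 365.75, so k ≈ 19.125.

19.1247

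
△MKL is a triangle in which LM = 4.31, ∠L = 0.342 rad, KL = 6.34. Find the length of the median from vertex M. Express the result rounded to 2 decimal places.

By the law of cosines, MK² = KL² + LM² − 2·KL·LM·cos L = 7.286, so MK ≈ 2.6993.
Median from M: ½√(2·LM² + 2·MK² − KL²) ≈ 1.6977.

1.70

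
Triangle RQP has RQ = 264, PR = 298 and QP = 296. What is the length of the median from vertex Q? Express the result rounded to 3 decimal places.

Median from Q: ½√(2·RQ² + 2·QP² − PR²) ≈ 237.6.

237.603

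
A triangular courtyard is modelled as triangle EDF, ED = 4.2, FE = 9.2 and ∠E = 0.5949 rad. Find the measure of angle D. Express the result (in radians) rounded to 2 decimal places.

∠D ≈ 2.16 rad

By the law of cosines, DF² = FE² + ED² − 2·FE·ED·cos E = 38.276, so DF ≈ 6.1868.
Law of cosines again: cos D = (ED² + DF² − FE²)/(2·ED·DF) ≈ -0.55271, so ∠D ≈ 2.1564 rad.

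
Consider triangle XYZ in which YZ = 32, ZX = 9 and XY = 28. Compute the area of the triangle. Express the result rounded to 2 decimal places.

119.57

Semiperimeter s = (32 + 9 + 28)/2 = 34.5.
Heron's formula: area = √(34.5·2.5·25.5·6.5) ≈ 119.57.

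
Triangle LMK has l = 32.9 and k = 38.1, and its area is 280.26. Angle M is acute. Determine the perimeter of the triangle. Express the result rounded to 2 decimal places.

88.08

From area = ½·k·l·sin M, we get sin M = 2·area/(k·l) ≈ 0.44717.
Taking the acute solution, ∠M ≈ 26.56°.
Law of cosines then gives m ≈ 17.078.
Perimeter = 32.9 + 17.078 + 38.1 = 88.078.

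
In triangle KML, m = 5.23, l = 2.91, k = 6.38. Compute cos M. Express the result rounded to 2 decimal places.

cos M ≈ 0.59

By the law of cosines, cos M = (l² + k² − m²) / (2·l·k) ≈ 0.58763, so ∠M ≈ 0.943 rad.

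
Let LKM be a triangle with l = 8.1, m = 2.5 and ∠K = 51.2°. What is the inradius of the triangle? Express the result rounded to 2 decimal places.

By the law of cosines, k² = m² + l² − 2·m·l·cos K = 46.483, so k ≈ 6.8178.
Area = ½·m·l·sin K ≈ 7.8908.
Semiperimeter s = (8.1+6.8178+2.5)/2 = 8.7089.
Inradius = area/s = 7.8908/8.7089 ≈ 0.90606.

r ≈ 0.91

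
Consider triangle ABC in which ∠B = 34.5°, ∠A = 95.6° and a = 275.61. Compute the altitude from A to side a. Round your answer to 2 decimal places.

The third angle is ∠C = 180° − ∠A − ∠B = 49.90°.
Law of sines: b = a·sin B/sin A ≈ 156.86.
Law of sines: c = a·sin C/sin A ≈ 211.83.
Area = ½·a·b·sin C ≈ 16534.
The altitude from A has length 2·area/a ≈ 119.98.

119.98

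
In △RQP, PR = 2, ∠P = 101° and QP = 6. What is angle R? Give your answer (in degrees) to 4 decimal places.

∠R ≈ 61.8999°

By the law of cosines, RQ² = QP² + PR² − 2·QP·PR·cos P = 44.579, so RQ ≈ 6.6768.
Law of cosines again: cos R = (PR² + RQ² − QP²)/(2·PR·RQ) ≈ 0.47101, so ∠R ≈ 61.90°.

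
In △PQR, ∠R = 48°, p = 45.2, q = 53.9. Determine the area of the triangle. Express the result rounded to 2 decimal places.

905.25

Area = ½·p·q·sin R ≈ 905.25.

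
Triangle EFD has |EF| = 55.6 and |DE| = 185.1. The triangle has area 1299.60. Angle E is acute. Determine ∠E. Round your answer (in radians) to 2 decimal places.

∠E ≈ 0.26 rad

From area = ½·|DE|·|EF|·sin E, we get sin E = 2·area/(|DE|·|EF|) ≈ 0.25256.
Taking the acute solution, ∠E ≈ 0.255 rad.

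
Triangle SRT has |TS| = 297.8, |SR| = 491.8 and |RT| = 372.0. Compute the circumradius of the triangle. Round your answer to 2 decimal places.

246.45

By the law of cosines, cos S = (|TS|² + |SR|² − |RT|²) / (2·|TS|·|SR|) ≈ 0.65605, so ∠S ≈ 49.00°.
Circumradius = |RT|/(2 sin S) ≈ 246.45.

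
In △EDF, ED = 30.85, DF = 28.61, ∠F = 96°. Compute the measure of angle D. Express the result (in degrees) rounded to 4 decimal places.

∠D ≈ 16.7338°

Law of sines: sin E = DF·sin F/ED ≈ 0.92231.
Since ED ≥ DF, only the acute value applies: ∠E ≈ 67.27°.
Then ∠D = 180° − ∠F − ∠E ≈ 16.73°.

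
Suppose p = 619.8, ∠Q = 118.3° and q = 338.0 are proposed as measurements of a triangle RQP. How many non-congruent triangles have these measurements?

0

p·sin Q = 619.8·sin(118.3°) ≈ 545.7.
Since ∠Q is not acute, a triangle exists only if q > p; here q ≤ p, so there is no triangle.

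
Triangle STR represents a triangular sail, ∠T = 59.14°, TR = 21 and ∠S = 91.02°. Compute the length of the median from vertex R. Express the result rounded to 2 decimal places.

The third angle is ∠R = 180° − ∠S − ∠T = 29.84°.
Law of sines: RS = TR·sin T/sin S ≈ 18.03.
Law of sines: ST = TR·sin R/sin S ≈ 10.451.
Median from R: ½√(2·TR² + 2·RS² − ST²) ≈ 18.861.

18.86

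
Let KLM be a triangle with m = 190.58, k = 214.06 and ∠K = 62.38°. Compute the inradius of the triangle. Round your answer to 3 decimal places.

Law of sines: sin M = m·sin K/k ≈ 0.78885.
Since k ≥ m, only the acute value applies: ∠M ≈ 52.08°.
Then ∠L = 180° − ∠K − ∠M ≈ 65.54°.
Law of sines gives l = k·sin L/sin K ≈ 219.91.
Area = ½·k·m·sin L ≈ 18567.
Semiperimeter s = (214.06+219.91+190.58)/2 = 312.28.
Inradius = area/s = 18567/312.28 ≈ 59.458.

59.458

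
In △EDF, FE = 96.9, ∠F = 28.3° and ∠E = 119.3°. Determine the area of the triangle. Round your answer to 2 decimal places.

The third angle is ∠D = 180° − ∠F − ∠E = 32.40°.
Law of sines: DF = FE·sin E/sin D ≈ 157.71.
Law of sines: ED = FE·sin F/sin D ≈ 85.735.
Area = ½·FE·DF·sin F ≈ 3622.5.

area ≈ 3622.46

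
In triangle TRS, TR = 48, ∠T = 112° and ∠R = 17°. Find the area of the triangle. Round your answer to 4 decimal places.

area ≈ 401.8381

The third angle is ∠S = 180° − ∠T − ∠R = 51.00°.
Law of sines: RS = TR·sin T/sin S ≈ 57.267.
Law of sines: ST = TR·sin R/sin S ≈ 18.058.
Area = ½·TR·RS·sin R ≈ 401.84.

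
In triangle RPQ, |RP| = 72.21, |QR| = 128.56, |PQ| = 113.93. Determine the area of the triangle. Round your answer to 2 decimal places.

area ≈ 4092.29

Semiperimeter s = (113.93 + 128.56 + 72.21)/2 = 157.35.
Heron's formula: area = √(157.35·43.42·28.79·85.14) ≈ 4092.3.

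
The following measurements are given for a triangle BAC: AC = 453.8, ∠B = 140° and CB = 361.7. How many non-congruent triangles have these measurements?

1

CB·sin B = 361.7·sin(140°) ≈ 232.5.
Since ∠B is not acute, a triangle exists only if AC > CB; here AC > CB, so there is exactly one triangle.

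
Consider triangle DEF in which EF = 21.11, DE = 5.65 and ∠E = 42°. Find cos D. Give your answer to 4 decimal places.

-0.5793

By the law of cosines, FD² = DE² + EF² − 2·DE·EF·cos E = 300.28, so FD ≈ 17.329.
Law of cosines again: cos D = (FD² + DE² − EF²)/(2·FD·DE) ≈ -0.57926, so ∠D ≈ 125.40°.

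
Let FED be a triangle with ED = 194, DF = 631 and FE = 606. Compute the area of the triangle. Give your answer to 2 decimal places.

Semiperimeter s = (194 + 631 + 606)/2 = 715.5.
Heron's formula: area = √(715.5·521.5·84.5·109.5) ≈ 58758.

area ≈ 58758.05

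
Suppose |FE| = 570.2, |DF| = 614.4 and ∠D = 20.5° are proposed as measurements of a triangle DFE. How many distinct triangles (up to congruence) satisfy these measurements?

|DF|·sin D = 614.4·sin(20.5°) ≈ 215.2.
Since |DF| sin D < |FE| < |DF| (215.2 < 570.2 < 614.4), two triangles exist.

2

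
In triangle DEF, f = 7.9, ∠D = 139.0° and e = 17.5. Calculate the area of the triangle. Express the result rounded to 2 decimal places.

area ≈ 45.35

Area = ½·e·f·sin D ≈ 45.35.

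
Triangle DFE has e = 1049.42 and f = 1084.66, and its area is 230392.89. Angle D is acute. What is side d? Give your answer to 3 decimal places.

442.849

From area = ½·f·e·sin D, we get sin D = 2·area/(f·e) ≈ 0.40481.
Taking the acute solution, ∠D ≈ 23.88°.
Law of cosines then gives d ≈ 442.85.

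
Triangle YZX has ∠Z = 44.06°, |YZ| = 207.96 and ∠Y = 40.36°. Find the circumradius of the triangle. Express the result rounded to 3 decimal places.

104.475

The third angle is ∠X = 180° − ∠Y − ∠Z = 95.58°.
Law of sines: |ZX| = |YZ|·sin Y/sin X ≈ 135.31.
Law of sines: |XY| = |YZ|·sin Z/sin X ≈ 145.31.
Circumradius = |YZ|/(2 sin X) ≈ 104.48.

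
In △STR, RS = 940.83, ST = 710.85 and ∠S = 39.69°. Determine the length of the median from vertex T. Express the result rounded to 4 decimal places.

m_T ≈ 460.3884

By the law of cosines, TR² = RS² + ST² − 2·RS·ST·cos S = 3.6119e+05, so TR ≈ 600.99.
Median from T: ½√(2·ST² + 2·TR² − RS²) ≈ 460.39.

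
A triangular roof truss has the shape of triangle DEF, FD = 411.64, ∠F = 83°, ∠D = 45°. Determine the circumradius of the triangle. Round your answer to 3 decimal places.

261.189

The third angle is ∠E = 180° − ∠F − ∠D = 52.00°.
Law of sines: EF = FD·sin D/sin E ≈ 369.38.
Law of sines: DE = FD·sin F/sin E ≈ 518.48.
Circumradius = FD/(2 sin E) ≈ 261.19.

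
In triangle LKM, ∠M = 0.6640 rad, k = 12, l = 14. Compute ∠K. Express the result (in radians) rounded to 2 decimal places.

By the law of cosines, m² = l² + k² − 2·l·k·cos M = 75.389, so m ≈ 8.6827.
Law of cosines again: cos K = (m² + l² − k²)/(2·m·l) ≈ 0.52399, so ∠K ≈ 1.0193 rad.

∠K ≈ 1.02 rad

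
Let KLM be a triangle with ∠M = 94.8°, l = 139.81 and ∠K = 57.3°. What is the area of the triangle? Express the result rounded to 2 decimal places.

The third angle is ∠L = 180° − ∠M − ∠K = 27.90°.
Law of sines: k = l·sin K/sin L ≈ 251.43.
Law of sines: m = l·sin M/sin L ≈ 297.74.
Area = ½·l·k·sin M ≈ 17515.

17514.58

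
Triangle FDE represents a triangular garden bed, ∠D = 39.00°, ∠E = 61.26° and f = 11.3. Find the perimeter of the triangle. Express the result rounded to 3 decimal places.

The third angle is ∠F = 180° − ∠D − ∠E = 79.74°.
Law of sines: d = f·sin D/sin F ≈ 7.2269.
Law of sines: e = f·sin E/sin F ≈ 10.069.
Semiperimeter s = (11.3+7.2269+10.069)/2 = 14.298.
Perimeter = 11.3 + 7.2269 + 10.069 = 28.596.

28.596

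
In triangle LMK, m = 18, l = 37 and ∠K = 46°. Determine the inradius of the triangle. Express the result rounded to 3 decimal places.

5.792

By the law of cosines, k² = l² + m² − 2·l·m·cos K = 767.72, so k ≈ 27.708.
Area = ½·l·m·sin K ≈ 239.54.
Semiperimeter s = (37+18+27.708)/2 = 41.354.
Inradius = area/s = 239.54/41.354 ≈ 5.7925.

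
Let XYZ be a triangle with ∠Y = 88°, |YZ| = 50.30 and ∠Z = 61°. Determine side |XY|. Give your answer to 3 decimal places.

The third angle is ∠X = 180° − ∠Y − ∠Z = 31.00°.
Law of sines: |XY| = |YZ|·sin Z/sin X ≈ 85.418.

85.418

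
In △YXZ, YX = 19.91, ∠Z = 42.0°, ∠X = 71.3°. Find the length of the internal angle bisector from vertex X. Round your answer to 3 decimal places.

t_X ≈ 18.719

The third angle is ∠Y = 180° − ∠X − ∠Z = 66.70°.
Law of sines: XZ = YX·sin Y/sin Z ≈ 27.328.
Law of sines: ZY = YX·sin X/sin Z ≈ 28.184.
The bisector from X has length 2·YX·XZ·cos(∠X/2)/(YX+XZ) ≈ 18.719.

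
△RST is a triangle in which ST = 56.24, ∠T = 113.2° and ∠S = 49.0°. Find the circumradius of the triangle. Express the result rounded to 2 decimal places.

91.99

The third angle is ∠R = 180° − ∠S − ∠T = 17.80°.
Law of sines: TR = ST·sin S/sin R ≈ 138.85.
Law of sines: RS = ST·sin T/sin R ≈ 169.1.
Circumradius = ST/(2 sin R) ≈ 91.987.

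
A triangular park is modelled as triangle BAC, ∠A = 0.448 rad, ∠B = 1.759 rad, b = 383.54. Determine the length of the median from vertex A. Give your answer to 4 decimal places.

340.1679

The third angle is ∠C = π − ∠B − ∠A = 0.935 rad.
Law of sines: a = b·sin A/sin B ≈ 169.12.
Law of sines: c = b·sin C/sin B ≈ 314.05.
Median from A: ½√(2·c² + 2·b² − a²) ≈ 340.17.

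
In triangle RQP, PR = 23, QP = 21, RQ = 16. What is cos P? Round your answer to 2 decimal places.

By the law of cosines, cos P = (QP² + PR² − RQ²) / (2·QP·PR) ≈ 0.73913, so ∠P ≈ 42.34°.

cos P ≈ 0.74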